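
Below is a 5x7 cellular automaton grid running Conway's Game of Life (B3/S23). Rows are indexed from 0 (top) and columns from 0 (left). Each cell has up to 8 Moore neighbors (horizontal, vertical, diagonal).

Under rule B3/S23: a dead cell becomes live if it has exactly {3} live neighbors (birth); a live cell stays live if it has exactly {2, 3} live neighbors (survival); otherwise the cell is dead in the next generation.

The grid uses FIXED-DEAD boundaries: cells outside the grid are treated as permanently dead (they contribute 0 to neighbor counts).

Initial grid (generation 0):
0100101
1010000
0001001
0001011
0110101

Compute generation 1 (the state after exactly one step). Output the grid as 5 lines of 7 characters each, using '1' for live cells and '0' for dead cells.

Simulating step by step:
Generation 0 (given above): 14 live cells
Generation 1: 16 live cells
(generation 1 grid is the final answer)

Answer: 0100000
0111010
0011111
0001001
0011101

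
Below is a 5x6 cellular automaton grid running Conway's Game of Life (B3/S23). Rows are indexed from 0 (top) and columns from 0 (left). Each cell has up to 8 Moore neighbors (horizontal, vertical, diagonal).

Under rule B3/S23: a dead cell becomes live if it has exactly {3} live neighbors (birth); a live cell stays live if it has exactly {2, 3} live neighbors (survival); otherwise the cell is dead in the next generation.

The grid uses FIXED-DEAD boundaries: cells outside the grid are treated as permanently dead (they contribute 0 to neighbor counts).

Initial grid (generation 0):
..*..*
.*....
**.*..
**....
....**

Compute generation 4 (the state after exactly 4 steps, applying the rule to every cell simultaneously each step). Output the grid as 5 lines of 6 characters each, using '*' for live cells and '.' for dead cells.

Answer: ......
......
......
......
......

Derivation:
Simulating step by step:
Generation 0 (given above): 10 live cells
Generation 1: 6 live cells
......
**....
......
***.*.
......
Generation 2: 3 live cells
......
......
..*...
.*....
.*....
Generation 3: 2 live cells
......
......
......
.**...
......
Generation 4: 0 live cells
(generation 4 grid is the final answer)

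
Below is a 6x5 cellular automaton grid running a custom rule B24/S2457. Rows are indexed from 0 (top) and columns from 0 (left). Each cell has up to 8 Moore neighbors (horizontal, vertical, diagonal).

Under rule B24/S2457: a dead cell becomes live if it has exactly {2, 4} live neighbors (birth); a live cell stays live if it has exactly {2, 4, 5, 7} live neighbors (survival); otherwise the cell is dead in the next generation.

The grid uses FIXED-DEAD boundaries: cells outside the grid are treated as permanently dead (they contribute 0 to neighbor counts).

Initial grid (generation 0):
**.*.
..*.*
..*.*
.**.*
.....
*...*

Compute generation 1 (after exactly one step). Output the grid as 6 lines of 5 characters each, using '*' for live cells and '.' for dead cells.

Answer: .*.**
**..*
.*..*
.***.
*.*.*
.....

Derivation:
Simulating step by step:
Generation 0 (given above): 12 live cells
Generation 1: 14 live cells
(generation 1 grid is the final answer)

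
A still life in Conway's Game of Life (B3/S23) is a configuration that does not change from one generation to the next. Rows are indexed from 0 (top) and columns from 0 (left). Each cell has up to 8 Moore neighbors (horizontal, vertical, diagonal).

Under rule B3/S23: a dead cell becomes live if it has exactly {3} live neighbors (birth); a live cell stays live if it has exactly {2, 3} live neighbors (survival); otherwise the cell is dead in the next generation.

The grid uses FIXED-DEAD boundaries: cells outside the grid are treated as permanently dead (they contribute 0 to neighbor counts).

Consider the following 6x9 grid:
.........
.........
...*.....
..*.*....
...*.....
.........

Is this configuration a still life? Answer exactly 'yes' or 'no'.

Compute generation 1 and compare to generation 0 (given above):
Generation 1:
.........
.........
...*.....
..*.*....
...*.....
.........
The grids are IDENTICAL -> still life.

Answer: yes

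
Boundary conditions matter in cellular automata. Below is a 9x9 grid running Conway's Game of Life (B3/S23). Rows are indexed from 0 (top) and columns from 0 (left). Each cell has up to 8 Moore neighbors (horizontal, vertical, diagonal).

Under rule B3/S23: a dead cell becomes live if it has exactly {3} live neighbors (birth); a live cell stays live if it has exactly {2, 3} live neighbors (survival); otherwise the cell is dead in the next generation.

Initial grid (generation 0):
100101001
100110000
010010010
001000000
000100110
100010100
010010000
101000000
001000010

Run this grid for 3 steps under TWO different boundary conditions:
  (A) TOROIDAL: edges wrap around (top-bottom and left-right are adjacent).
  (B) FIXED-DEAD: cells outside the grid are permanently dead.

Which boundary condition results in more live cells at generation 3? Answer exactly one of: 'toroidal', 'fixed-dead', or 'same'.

Under TOROIDAL boundary, generation 3:
000000011
100001011
100001111
100001111
100000001
100000111
100000111
110001001
100000001
Population = 32

Under FIXED-DEAD boundary, generation 3:
000000000
110100000
110001100
000001110
000000011
000000110
001101100
011111000
000100000
Population = 24

Comparison: toroidal=32, fixed-dead=24 -> toroidal

Answer: toroidal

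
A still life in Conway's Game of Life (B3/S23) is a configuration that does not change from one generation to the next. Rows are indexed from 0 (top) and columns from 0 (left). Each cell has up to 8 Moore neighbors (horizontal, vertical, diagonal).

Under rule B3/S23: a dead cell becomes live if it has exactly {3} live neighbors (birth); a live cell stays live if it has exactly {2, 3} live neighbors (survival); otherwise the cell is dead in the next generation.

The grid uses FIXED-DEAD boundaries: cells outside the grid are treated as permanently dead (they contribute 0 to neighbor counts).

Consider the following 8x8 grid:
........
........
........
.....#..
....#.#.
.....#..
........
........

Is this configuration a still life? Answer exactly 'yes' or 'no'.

Compute generation 1 and compare to generation 0 (given above):
Generation 1:
........
........
........
.....#..
....#.#.
.....#..
........
........
The grids are IDENTICAL -> still life.

Answer: yes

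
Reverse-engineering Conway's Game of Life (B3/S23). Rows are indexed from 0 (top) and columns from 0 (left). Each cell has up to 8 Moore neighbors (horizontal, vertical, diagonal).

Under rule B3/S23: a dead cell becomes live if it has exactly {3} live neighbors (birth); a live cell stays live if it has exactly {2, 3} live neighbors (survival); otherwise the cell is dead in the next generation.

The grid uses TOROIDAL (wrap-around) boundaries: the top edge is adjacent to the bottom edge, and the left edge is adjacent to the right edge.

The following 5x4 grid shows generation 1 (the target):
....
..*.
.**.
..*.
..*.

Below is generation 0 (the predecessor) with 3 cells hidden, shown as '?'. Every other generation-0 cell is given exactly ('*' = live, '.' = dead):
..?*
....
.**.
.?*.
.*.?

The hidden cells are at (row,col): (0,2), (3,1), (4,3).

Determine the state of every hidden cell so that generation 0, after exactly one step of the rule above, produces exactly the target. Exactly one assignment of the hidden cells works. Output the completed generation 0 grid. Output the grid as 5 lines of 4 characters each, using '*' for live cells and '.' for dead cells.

Answer: ...*
....
.**.
..*.
.*..

Derivation:
Hidden generation-0 cells (in order): (0,2), (3,1), (4,3).
A hidden cell only influences target cells in its own 3x3 neighborhood. Try each of the 2^3 = 8 assignments, step the completed generation 0 forward once under B3/S23, and compare with the target:
  (0,2)=. (3,1)=. (4,3)=. -> step reproduces the target at every cell -> ACCEPT
  (0,2)=. (3,1)=. (4,3)=* -> step gives (0,0)='*' but target has '.' -> reject
  (0,2)=. (3,1)=* (4,3)=. -> step gives (3,0)='*' but target has '.' -> reject
  (0,2)=. (3,1)=* (4,3)=* -> step gives (0,0)='*' but target has '.' -> reject
  (0,2)=* (3,1)=. (4,3)=. -> step gives (0,2)='*' but target has '.' -> reject
  (0,2)=* (3,1)=. (4,3)=* -> step gives (0,0)='*' but target has '.' -> reject
  (0,2)=* (3,1)=* (4,3)=. -> step gives (0,2)='*' but target has '.' -> reject
  (0,2)=* (3,1)=* (4,3)=* -> step gives (0,0)='*' but target has '.' -> reject
Unique solution: (0,2)=dead, (3,1)=dead, (4,3)=dead.
Check: live-neighbor counts of every cell in the completed generation 0:
2120
2232
1222
2432
2132
Applying B3/S23 to generation 0 with these counts gives:
....
..*.
.**.
..*.
..*.
which matches the target exactly.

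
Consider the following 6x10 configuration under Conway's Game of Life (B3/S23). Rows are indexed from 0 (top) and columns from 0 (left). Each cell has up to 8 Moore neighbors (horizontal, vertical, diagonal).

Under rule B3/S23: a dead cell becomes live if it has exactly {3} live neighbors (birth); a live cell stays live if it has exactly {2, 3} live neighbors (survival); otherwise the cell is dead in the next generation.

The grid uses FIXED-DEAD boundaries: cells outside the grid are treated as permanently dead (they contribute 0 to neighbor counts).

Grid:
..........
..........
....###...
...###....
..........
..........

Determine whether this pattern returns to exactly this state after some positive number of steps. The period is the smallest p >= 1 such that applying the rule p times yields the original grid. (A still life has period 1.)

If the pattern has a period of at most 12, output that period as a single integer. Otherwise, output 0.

Simulating and comparing each generation to the original:
Gen 0 (original, given above): 6 live cells
Gen 1: 6 live cells, differs from original
Gen 2: 6 live cells, MATCHES original -> period = 2

Answer: 2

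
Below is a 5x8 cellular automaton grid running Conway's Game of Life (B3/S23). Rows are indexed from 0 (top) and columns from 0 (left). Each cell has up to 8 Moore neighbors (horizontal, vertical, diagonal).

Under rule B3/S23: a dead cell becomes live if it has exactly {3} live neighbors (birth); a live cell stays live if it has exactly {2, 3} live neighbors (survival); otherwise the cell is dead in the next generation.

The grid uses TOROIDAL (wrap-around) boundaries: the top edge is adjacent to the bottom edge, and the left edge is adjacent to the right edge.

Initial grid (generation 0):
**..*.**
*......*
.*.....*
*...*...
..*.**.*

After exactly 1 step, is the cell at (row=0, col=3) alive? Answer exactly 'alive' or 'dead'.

Answer: alive

Derivation:
Simulating step by step:
Generation 0 (given above): 15 live cells
Generation 1: 13 live cells
.*.**...
........
.*.....*
**.*****
....*...

Cell (0,3) at generation 1: 1 -> alive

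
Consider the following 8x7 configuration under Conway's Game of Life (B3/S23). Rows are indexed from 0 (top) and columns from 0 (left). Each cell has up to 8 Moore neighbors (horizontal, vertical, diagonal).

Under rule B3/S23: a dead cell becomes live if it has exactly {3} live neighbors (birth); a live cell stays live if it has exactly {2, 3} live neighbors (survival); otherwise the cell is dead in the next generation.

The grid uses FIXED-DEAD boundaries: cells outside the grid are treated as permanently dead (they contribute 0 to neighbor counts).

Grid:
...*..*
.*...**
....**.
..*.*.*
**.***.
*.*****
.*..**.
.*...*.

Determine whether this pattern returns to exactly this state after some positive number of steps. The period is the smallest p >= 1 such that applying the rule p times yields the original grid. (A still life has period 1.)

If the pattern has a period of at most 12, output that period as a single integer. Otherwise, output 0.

Simulating and comparing each generation to the original:
Gen 0 (original, given above): 26 live cells
Gen 1: 15 live cells, differs from original
Gen 2: 15 live cells, differs from original
Gen 3: 15 live cells, differs from original
Gen 4: 16 live cells, differs from original
Gen 5: 18 live cells, differs from original
Gen 6: 15 live cells, differs from original
Gen 7: 18 live cells, differs from original
Gen 8: 16 live cells, differs from original
Gen 9: 15 live cells, differs from original
Gen 10: 14 live cells, differs from original
Gen 11: 11 live cells, differs from original
Gen 12: 5 live cells, differs from original
No period found within 12 steps.

Answer: 0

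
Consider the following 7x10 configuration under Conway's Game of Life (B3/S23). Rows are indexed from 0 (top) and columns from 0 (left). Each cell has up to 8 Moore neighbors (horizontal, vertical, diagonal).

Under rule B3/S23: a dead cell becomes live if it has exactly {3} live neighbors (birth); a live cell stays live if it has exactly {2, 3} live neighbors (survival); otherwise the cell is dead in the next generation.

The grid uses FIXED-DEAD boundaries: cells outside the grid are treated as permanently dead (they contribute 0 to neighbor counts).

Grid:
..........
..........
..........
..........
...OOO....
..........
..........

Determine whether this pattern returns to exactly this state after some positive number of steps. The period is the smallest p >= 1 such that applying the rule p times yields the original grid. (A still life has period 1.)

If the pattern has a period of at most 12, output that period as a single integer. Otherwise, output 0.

Answer: 2

Derivation:
Simulating and comparing each generation to the original:
Gen 0 (original, given above): 3 live cells
Gen 1: 3 live cells, differs from original
Gen 2: 3 live cells, MATCHES original -> period = 2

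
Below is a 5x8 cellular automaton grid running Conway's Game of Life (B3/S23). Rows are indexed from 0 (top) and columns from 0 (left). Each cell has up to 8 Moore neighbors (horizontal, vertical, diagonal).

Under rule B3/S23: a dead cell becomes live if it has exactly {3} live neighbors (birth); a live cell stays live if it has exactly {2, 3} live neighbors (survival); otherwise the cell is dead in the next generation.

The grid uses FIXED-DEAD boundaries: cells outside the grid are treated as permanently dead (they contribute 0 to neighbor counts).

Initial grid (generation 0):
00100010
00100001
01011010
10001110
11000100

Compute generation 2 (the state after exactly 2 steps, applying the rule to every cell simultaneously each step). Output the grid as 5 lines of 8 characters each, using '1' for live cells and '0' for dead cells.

Answer: 00000010
01001101
10001000
10000000
11111110

Derivation:
Simulating step by step:
Generation 0 (given above): 15 live cells
Generation 1: 20 live cells
00000000
01100111
01111011
10110010
11001110
Generation 2: 15 live cells
(generation 2 grid is the final answer)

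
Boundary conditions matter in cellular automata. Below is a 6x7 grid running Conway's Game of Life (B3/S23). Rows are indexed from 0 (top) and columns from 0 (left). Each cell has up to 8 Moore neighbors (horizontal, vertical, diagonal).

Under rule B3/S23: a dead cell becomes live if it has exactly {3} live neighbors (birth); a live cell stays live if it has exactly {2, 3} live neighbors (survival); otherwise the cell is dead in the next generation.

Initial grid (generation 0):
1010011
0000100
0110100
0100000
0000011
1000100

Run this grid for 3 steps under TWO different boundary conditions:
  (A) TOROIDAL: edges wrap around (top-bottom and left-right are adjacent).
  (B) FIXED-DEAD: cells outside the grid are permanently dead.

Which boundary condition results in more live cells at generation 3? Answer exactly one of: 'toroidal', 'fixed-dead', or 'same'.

Under TOROIDAL boundary, generation 3:
0000000
0000000
0001010
0000001
0010010
0011100
Population = 8

Under FIXED-DEAD boundary, generation 3:
0000000
0001000
0100110
0001000
0001110
0000010
Population = 9

Comparison: toroidal=8, fixed-dead=9 -> fixed-dead

Answer: fixed-dead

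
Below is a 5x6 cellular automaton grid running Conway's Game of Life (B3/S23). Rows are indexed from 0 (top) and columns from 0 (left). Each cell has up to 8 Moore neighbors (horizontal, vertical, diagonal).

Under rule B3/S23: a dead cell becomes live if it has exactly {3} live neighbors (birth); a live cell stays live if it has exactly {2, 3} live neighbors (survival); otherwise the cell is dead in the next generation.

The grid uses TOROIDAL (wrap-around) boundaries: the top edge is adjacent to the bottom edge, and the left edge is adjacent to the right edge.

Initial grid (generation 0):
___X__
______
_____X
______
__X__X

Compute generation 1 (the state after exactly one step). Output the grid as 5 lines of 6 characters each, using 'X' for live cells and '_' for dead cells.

Answer: ______
______
______
______
______

Derivation:
Simulating step by step:
Generation 0 (given above): 4 live cells
Generation 1: 0 live cells
(generation 1 grid is the final answer)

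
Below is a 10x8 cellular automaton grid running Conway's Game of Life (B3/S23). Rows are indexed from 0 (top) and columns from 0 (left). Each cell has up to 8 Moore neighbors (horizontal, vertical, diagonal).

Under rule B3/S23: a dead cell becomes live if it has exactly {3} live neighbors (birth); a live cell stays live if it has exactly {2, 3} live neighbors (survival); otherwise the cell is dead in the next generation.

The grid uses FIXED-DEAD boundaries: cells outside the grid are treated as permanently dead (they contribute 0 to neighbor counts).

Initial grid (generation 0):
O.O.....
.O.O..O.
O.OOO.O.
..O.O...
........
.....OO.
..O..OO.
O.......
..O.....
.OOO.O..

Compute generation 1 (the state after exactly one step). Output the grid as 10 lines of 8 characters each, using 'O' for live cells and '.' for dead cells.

Answer: .OO.....
O...OO..
....O...
.OO.OO..
.....O..
.....OO.
.....OO.
.O......
..OO....
.OOO....

Derivation:
Simulating step by step:
Generation 0 (given above): 23 live cells
Generation 1: 21 live cells
(generation 1 grid is the final answer)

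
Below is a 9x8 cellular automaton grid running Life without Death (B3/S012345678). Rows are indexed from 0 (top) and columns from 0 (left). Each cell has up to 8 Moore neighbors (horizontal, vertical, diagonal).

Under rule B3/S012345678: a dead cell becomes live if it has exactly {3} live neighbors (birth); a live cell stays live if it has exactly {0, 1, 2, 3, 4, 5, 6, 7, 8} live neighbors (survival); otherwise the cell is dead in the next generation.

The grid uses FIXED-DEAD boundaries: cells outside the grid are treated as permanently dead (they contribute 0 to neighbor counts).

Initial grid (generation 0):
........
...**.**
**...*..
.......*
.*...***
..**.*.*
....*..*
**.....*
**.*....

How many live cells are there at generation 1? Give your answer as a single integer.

Answer: 37

Derivation:
Simulating step by step:
Generation 0 (given above): 24 live cells
Generation 1: 37 live cells
........
...*****
**..**.*
**...*.*
.**.****
..**.*.*
.****..*
***....*
****....
Population at generation 1: 37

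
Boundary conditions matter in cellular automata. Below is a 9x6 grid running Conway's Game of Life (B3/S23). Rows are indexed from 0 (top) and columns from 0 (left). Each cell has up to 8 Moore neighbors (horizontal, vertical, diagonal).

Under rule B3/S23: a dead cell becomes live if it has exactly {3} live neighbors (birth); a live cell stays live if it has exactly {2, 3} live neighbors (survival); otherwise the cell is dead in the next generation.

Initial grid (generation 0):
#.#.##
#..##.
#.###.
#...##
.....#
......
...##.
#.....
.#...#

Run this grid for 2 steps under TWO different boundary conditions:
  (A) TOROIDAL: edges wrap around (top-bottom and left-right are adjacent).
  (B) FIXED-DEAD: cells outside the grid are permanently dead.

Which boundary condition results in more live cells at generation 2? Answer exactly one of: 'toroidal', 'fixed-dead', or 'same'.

Under TOROIDAL boundary, generation 2:
.#....
......
#....#
......
##..#.
....#.
....#.
#...##
##.##.
Population = 15

Under FIXED-DEAD boundary, generation 2:
......
#.....
#.....
.#..##
....##
....##
......
......
......
Population = 9

Comparison: toroidal=15, fixed-dead=9 -> toroidal

Answer: toroidal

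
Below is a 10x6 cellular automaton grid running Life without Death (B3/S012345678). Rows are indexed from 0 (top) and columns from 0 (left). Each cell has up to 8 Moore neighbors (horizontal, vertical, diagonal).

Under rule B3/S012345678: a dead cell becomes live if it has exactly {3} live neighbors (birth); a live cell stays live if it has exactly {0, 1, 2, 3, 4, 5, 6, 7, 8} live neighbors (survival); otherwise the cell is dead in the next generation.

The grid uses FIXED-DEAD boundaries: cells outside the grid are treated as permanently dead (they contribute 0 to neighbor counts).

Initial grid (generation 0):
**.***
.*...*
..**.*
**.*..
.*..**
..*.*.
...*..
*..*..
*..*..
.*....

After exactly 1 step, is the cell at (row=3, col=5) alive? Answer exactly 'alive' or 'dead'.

Simulating step by step:
Generation 0 (given above): 24 live cells
Generation 1: 36 live cells
******
**...*
*.**.*
**.*.*
**..**
..*.**
..***.
*.***.
****..
.*....

Cell (3,5) at generation 1: 1 -> alive

Answer: alive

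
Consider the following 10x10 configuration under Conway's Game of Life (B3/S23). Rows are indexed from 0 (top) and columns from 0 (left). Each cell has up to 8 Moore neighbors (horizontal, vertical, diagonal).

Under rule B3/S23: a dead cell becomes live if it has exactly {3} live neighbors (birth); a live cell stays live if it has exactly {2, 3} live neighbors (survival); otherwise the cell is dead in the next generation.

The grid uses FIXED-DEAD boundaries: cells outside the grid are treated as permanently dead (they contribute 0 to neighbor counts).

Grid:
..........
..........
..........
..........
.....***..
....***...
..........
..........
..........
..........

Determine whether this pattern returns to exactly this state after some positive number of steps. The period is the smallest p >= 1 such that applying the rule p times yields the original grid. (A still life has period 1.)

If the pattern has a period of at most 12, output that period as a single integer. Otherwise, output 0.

Answer: 2

Derivation:
Simulating and comparing each generation to the original:
Gen 0 (original, given above): 6 live cells
Gen 1: 6 live cells, differs from original
Gen 2: 6 live cells, MATCHES original -> period = 2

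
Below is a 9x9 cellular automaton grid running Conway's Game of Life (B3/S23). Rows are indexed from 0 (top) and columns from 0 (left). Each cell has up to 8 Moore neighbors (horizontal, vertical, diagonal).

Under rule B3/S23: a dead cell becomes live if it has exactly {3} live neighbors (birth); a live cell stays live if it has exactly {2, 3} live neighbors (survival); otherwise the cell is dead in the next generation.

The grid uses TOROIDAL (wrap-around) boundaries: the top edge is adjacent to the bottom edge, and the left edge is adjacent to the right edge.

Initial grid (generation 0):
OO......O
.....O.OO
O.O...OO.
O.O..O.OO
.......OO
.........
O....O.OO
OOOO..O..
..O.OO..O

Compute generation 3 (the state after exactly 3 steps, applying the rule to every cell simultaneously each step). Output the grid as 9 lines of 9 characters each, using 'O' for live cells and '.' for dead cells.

Answer: ...O..OO.
......OO.
.....O...
OO....OOO
.....OOO.
..O.OO...
.....OO.O
O...OOOO.
..O.OOOOO

Derivation:
Simulating step by step:
Generation 0 (given above): 30 live cells
Generation 1: 24 live cells
.O..OOO..
.........
O....O...
O........
O.....OO.
O.....O..
O.O...OOO
..OO..O..
....OO.OO
Generation 2: 27 live cells
....O.OO.
....O.O..
.........
OO....O..
OO....OO.
O....O...
O.OO.OO.O
OOOOO....
..O....O.
Generation 3: 31 live cells
(generation 3 grid is the final answer)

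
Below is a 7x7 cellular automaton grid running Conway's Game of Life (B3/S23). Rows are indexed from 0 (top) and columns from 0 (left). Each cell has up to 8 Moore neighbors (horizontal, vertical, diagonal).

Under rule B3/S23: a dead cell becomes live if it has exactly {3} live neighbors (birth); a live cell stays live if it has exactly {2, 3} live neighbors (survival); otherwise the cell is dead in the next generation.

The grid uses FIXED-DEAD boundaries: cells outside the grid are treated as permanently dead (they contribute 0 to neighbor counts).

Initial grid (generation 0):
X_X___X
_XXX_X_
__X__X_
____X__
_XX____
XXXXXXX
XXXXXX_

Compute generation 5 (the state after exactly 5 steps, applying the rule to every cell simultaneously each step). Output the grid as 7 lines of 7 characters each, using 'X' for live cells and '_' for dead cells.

Answer: _______
_X_____
X___X__
X_X_X__
_______
_______
_______

Derivation:
Simulating step by step:
Generation 0 (given above): 25 live cells
Generation 1: 16 live cells
__XX___
___XXXX
_XX__X_
_XXX___
X______
______X
X_____X
Generation 2: 13 live cells
__XX_X_
_X___XX
_X___XX
X__X___
_XX____
_______
_______
Generation 3: 14 live cells
__X_XXX
_X_____
XXX_XXX
X______
_XX____
_______
_______
Generation 4: 9 live cells
_____X_
X______
X_X__X_
X__X_X_
_X_____
_______
_______
Generation 5: 6 live cells
(generation 5 grid is the final answer)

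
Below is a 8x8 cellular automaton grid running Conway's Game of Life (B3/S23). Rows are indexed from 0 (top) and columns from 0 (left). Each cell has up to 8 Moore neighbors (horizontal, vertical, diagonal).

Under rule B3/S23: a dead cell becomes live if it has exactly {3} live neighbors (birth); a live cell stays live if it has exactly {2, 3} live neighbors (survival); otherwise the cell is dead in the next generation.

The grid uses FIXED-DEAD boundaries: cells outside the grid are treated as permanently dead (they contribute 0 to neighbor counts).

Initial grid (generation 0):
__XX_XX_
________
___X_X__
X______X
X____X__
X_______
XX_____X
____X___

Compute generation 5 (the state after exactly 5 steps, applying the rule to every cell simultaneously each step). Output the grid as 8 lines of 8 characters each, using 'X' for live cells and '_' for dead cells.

Simulating step by step:
Generation 0 (given above): 15 live cells
Generation 1: 11 live cells
________
__XX_XX_
________
____X_X_
XX______
X_______
XX______
________
Generation 2: 7 live cells
________
________
___XX_X_
________
XX______
________
XX______
________
Generation 3: 0 live cells
________
________
________
________
________
________
________
________
Generation 4: 0 live cells
________
________
________
________
________
________
________
________
Generation 5: 0 live cells
(generation 5 grid is the final answer)

Answer: ________
________
________
________
________
________
________
________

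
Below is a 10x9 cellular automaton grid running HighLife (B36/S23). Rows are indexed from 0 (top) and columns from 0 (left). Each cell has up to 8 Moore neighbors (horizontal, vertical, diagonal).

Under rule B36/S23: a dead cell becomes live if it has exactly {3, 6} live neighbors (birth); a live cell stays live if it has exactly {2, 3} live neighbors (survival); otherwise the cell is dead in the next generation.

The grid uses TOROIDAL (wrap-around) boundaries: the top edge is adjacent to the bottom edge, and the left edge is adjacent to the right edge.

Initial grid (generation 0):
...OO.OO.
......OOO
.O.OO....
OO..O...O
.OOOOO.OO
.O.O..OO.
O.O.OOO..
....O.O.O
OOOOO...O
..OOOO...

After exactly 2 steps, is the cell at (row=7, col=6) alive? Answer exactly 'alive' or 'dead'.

Simulating step by step:
Generation 0 (given above): 43 live cells
Generation 1: 36 live cells
..O.....O
..O...O.O
.OOOOO...
..OO...OO
O....O...
..O.OO...
OOO.O...O
...O.OO.O
OO.....OO
O.....OOO
Generation 2: 39 live cells
.O....OO.
O...OO.O.
OO..OOO.O
O....OO.O
.OO..OO.O
..O.OO..O
OOO...OOO
...OOOO..
.O...O...
......O..

Cell (7,6) at generation 2: 1 -> alive

Answer: alive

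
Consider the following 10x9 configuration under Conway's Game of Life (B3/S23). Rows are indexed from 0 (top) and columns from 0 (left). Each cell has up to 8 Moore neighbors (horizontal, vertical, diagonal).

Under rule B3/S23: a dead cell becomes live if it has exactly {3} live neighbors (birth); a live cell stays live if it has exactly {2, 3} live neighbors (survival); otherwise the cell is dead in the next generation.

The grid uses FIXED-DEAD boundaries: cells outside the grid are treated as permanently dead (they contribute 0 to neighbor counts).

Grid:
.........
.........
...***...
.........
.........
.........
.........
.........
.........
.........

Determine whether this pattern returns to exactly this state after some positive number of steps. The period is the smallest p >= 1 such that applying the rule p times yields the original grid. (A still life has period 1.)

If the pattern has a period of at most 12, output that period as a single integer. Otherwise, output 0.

Simulating and comparing each generation to the original:
Gen 0 (original, given above): 3 live cells
Gen 1: 3 live cells, differs from original
Gen 2: 3 live cells, MATCHES original -> period = 2

Answer: 2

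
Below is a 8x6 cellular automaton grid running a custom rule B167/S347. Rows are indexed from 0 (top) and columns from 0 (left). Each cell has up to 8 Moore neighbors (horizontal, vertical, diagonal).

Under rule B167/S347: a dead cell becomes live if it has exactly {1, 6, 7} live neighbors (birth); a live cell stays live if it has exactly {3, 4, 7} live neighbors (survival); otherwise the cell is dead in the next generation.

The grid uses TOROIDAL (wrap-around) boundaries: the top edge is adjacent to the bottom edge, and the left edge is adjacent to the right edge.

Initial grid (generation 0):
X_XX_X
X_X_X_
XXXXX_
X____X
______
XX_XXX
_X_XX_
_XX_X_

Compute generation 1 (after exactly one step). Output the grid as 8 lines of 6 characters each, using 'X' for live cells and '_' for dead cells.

Simulating step by step:
Generation 0 (given above): 25 live cells
Generation 1: 25 live cells
(generation 1 grid is the final answer)

Answer: XXX__X
XX_XXX
X_XXXX
X____X
______
X__XXX
_XX___
_X_XX_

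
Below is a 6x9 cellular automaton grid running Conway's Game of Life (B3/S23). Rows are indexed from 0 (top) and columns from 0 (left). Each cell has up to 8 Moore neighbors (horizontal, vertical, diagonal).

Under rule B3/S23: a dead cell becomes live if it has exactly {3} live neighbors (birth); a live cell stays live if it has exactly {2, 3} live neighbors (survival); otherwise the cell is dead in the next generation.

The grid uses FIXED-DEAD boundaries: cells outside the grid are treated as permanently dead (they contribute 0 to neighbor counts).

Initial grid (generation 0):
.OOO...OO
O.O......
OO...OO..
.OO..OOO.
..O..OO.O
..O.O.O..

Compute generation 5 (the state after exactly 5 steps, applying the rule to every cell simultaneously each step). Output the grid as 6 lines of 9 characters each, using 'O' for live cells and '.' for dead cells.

Answer: .O.O.....
O..O..OO.
O..O..OO.
.OO......
.O..O....
...OO....

Derivation:
Simulating step by step:
Generation 0 (given above): 23 live cells
Generation 1: 18 live cells
.OOO.....
O..O..OO.
O....O.O.
O.O.O....
..O.O....
...O..OO.
Generation 2: 20 live cells
.OOO.....
O..OO.OO.
O..OOO.O.
....OO...
.OO.OO...
...O.....
Generation 3: 15 live cells
.OOOO....
O.....OO.
.......O.
.OO......
..O..O...
..OOO....
Generation 4: 17 live cells
.OOO.....
.OOO..OO.
.O....OO.
.OO......
....O....
..OOO....
Generation 5: 16 live cells
(generation 5 grid is the final answer)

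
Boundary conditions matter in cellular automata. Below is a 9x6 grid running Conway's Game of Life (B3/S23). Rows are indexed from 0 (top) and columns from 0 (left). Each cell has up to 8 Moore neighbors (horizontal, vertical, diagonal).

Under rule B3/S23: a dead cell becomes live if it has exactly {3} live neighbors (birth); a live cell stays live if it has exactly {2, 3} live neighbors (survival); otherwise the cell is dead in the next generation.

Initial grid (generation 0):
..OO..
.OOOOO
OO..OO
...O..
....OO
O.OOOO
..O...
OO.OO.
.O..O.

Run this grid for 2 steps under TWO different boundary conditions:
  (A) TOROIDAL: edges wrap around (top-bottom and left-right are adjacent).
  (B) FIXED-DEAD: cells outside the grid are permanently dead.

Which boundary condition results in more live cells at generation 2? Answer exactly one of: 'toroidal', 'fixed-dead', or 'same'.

Under TOROIDAL boundary, generation 2:
.O..O.
O.....
......
.OO...
O.OO..
O.O...
...OO.
.OOO..
..OO..
Population = 17

Under FIXED-DEAD boundary, generation 2:
......
O.....
OO..O.
.OO.O.
.OOOO.
.OO.OO
O..O.O
.....O
O...O.
Population = 21

Comparison: toroidal=17, fixed-dead=21 -> fixed-dead

Answer: fixed-dead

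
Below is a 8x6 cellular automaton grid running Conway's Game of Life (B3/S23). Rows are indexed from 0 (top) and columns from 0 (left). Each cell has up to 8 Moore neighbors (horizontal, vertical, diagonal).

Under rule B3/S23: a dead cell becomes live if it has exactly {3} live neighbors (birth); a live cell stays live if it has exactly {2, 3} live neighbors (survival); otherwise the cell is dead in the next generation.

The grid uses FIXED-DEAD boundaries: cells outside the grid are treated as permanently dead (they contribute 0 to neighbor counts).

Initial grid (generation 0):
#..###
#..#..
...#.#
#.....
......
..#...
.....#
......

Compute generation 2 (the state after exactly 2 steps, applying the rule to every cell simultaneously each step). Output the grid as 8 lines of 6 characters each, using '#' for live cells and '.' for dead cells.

Simulating step by step:
Generation 0 (given above): 11 live cells
Generation 1: 6 live cells
...##.
..##.#
....#.
......
......
......
......
......
Generation 2: 7 live cells
(generation 2 grid is the final answer)

Answer: ..###.
..#..#
...##.
......
......
......
......
......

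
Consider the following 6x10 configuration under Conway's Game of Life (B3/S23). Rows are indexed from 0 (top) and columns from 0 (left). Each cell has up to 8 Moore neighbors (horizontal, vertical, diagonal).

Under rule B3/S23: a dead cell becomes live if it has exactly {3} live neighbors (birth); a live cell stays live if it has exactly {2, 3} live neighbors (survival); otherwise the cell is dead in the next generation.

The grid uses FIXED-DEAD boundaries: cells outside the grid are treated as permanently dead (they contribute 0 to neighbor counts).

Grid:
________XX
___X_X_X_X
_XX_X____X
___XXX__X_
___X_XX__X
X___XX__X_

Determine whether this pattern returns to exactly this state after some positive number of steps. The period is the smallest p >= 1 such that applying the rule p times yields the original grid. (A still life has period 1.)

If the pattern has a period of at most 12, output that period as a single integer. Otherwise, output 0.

Simulating and comparing each generation to the original:
Gen 0 (original, given above): 22 live cells
Gen 1: 20 live cells, differs from original
Gen 2: 18 live cells, differs from original
Gen 3: 21 live cells, differs from original
Gen 4: 18 live cells, differs from original
Gen 5: 17 live cells, differs from original
Gen 6: 18 live cells, differs from original
Gen 7: 23 live cells, differs from original
Gen 8: 16 live cells, differs from original
Gen 9: 20 live cells, differs from original
Gen 10: 17 live cells, differs from original
Gen 11: 16 live cells, differs from original
Gen 12: 20 live cells, differs from original
No period found within 12 steps.

Answer: 0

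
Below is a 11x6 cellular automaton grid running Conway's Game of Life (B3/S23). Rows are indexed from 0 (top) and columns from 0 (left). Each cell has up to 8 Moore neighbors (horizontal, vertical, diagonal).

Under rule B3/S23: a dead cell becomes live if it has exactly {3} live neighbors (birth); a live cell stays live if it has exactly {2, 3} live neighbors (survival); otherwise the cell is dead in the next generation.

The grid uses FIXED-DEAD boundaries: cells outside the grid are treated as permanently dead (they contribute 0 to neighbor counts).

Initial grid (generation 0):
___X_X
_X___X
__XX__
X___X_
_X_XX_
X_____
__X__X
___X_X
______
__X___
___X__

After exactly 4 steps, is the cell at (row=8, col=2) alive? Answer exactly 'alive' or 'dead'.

Answer: dead

Derivation:
Simulating step by step:
Generation 0 (given above): 18 live cells
Generation 1: 18 live cells
____X_
___X__
_XXXX_
_X__X_
XX_XX_
_XXXX_
____X_
____X_
______
______
______
Generation 2: 11 live cells
______
______
_X__X_
_____X
X____X
XX___X
__X_XX
______
______
______
______
Generation 3: 12 live cells
______
______
______
____XX
XX__XX
XX___X
_X__XX
______
______
______
______
Generation 4: 9 live cells
______
______
______
____XX
XX____
__X___
XX__XX
______
______
______
______

Cell (8,2) at generation 4: 0 -> dead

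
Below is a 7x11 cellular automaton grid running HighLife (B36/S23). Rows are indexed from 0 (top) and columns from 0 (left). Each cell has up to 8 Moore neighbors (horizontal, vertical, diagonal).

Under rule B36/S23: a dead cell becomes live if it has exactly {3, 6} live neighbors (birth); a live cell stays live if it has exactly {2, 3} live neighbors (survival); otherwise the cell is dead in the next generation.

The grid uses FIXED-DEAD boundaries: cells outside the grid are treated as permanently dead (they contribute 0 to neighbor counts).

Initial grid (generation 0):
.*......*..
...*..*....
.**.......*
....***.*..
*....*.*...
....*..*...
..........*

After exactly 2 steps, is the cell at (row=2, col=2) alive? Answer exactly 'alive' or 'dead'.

Answer: alive

Derivation:
Simulating step by step:
Generation 0 (given above): 17 live cells
Generation 1: 14 live cells
...........
.*.........
..***.**...
.*..****...
.......**..
......*....
...........
Generation 2: 11 live cells
...........
..**.......
.****..*...
..*.*......
........*..
.......*...
...........

Cell (2,2) at generation 2: 1 -> alive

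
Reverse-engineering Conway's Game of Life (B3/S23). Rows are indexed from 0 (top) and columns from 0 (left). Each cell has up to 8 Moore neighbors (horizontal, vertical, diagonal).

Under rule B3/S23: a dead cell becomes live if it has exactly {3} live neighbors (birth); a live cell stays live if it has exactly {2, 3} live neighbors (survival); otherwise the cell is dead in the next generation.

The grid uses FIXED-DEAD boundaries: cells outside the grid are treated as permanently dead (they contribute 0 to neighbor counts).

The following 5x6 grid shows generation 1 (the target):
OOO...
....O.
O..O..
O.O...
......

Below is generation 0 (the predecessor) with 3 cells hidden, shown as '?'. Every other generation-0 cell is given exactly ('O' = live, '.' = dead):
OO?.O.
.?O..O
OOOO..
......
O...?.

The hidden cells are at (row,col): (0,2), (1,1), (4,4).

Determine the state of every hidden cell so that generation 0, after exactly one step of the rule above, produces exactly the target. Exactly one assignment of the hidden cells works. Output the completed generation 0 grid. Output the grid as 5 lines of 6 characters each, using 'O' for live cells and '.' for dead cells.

Answer: OO..O.
.OO..O
OOOO..
......
O.....

Derivation:
Hidden generation-0 cells (in order): (0,2), (1,1), (4,4).
A hidden cell only influences target cells in its own 3x3 neighborhood. Try each of the 2^3 = 8 assignments, step the completed generation 0 forward once under B3/S23, and compare with the target:
  (0,2)=. (1,1)=. (4,4)=. -> step gives (0,0)='.' but target has 'O' -> reject
  (0,2)=. (1,1)=. (4,4)=O -> step gives (0,0)='.' but target has 'O' -> reject
  (0,2)=. (1,1)=O (4,4)=. -> step reproduces the target at every cell -> ACCEPT
  (0,2)=. (1,1)=O (4,4)=O -> step gives (3,3)='O' but target has '.' -> reject
  (0,2)=O (1,1)=. (4,4)=. -> step gives (0,0)='.' but target has 'O' -> reject
  (0,2)=O (1,1)=. (4,4)=O -> step gives (0,0)='.' but target has 'O' -> reject
  (0,2)=O (1,1)=O (4,4)=. -> step gives (0,1)='.' but target has 'O' -> reject
  (0,2)=O (1,1)=O (4,4)=O -> step gives (0,1)='.' but target has 'O' -> reject
Unique solution: (0,2)=dead, (1,1)=live, (4,4)=dead.
Check: live-neighbor counts of every cell in the completed generation 0:
233212
565431
244221
343210
010000
Applying B3/S23 to generation 0 with these counts gives:
OOO...
....O.
O..O..
O.O...
......
which matches the target exactly.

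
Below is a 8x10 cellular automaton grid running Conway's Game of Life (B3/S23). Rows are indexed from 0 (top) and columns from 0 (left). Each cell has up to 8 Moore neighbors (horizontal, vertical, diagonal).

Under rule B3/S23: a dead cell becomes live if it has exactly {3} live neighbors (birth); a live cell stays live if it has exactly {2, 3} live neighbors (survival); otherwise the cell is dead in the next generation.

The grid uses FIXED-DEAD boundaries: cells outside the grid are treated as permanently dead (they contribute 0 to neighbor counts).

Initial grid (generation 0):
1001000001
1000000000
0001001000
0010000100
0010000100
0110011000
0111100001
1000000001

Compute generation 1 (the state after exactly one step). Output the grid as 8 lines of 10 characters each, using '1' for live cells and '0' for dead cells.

Answer: 0000000000
0000000000
0000000000
0011001100
0011000100
0000111000
1001110000
0111000000

Derivation:
Simulating step by step:
Generation 0 (given above): 21 live cells
Generation 1: 17 live cells
(generation 1 grid is the final answer)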